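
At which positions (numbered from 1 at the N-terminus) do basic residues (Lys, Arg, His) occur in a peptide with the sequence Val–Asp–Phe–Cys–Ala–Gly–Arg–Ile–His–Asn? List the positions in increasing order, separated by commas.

Matching residues: Arg7, His9.

7, 9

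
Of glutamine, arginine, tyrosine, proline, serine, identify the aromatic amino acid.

tyrosine

Phenylalanine (F), tryptophan (W), and tyrosine (Y) have aromatic ring side chains.
Of the listed options, only tyrosine belongs to this group.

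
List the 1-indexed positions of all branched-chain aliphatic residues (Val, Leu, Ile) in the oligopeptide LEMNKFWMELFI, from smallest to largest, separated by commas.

Matching residues: L1, L10, I12.

1, 10, 12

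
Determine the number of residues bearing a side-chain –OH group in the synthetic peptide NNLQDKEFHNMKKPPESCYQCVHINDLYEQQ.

3

The –OH-bearing residues are Ser, Thr (aliphatic alcohols), and Tyr (phenol).
Matching residues: S17, Y19, Y28.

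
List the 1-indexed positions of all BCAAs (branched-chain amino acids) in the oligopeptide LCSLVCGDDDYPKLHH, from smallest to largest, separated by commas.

Valine (V), leucine (L), and isoleucine (I) are the branched-chain amino acids.
Matching residues: L1, L4, V5, L14.

1, 4, 5, 14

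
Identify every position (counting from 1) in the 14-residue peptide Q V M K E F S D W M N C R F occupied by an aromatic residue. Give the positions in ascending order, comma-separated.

6, 9, 14

The aromatic amino acids are Phe (F, benzyl), Trp (W, indole), and Tyr (Y, phenol).
Matching residues: F6, W9, F14.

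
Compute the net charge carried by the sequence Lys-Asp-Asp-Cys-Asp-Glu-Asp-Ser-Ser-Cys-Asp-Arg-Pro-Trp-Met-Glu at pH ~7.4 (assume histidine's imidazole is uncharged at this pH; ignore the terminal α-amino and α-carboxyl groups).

At pH ~7.4 the Lys and Arg side chains are protonated (+1), the Asp and Glu side chains are deprotonated (−1), and with His taken as neutral all other side chains carry no charge.
Positive (K, R): Lys1, Arg12 → +2.
Negative (D, E): Asp2, Asp3, Asp5, Glu6, Asp7, Asp11, Glu16 → −7.
Net charge = (+2) + (−7) = −5.

-5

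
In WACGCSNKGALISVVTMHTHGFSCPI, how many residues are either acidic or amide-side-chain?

Acidic: D, E. Amide-side-chain: N, Q.
Acidic residues here: none (0).
Amide-side-chain residues here: N7 (1).
The two groups share no amino acid, so total = 0 + 1 = 1.

1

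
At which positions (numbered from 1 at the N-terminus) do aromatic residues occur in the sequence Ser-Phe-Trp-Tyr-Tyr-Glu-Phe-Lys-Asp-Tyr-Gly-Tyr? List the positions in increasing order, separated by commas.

2, 3, 4, 5, 7, 10, 12

Phenylalanine (F), tryptophan (W), and tyrosine (Y) have aromatic ring side chains.
Matching residues: Phe2, Trp3, Tyr4, Tyr5, Phe7, Tyr10, Tyr12.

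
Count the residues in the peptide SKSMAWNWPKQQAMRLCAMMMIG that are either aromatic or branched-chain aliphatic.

Aromatic: F, W, Y. Branched-chain aliphatic: I, L, V.
Aromatic residues here: W6, W8 (2).
Branched-chain aliphatic residues here: L16, I22 (2).
The two groups share no amino acid, so total = 2 + 2 = 4.

4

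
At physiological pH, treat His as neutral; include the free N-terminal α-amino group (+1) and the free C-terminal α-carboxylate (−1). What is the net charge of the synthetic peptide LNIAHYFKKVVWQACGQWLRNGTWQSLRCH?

At pH ~7.4 the Lys and Arg side chains are protonated (+1), the Asp and Glu side chains are deprotonated (−1), and with His taken as neutral all other side chains carry no charge.
Positive (K, R): K8, K9, R20, R28 → +4.
Negative (D, E): none → −0.
The N-terminus (+1) and C-terminus (−1) cancel.
Net charge = (+4) + (−0) = +4.

+4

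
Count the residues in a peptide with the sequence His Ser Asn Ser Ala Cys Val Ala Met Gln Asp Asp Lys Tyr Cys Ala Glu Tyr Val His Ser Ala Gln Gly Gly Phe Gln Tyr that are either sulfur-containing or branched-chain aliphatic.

5

Sulfur-containing: C, M. Branched-chain aliphatic: I, L, V.
Sulfur-containing residues here: Cys6, Met9, Cys15 (3).
Branched-chain aliphatic residues here: Val7, Val19 (2).
The two groups share no amino acid, so total = 3 + 2 = 5.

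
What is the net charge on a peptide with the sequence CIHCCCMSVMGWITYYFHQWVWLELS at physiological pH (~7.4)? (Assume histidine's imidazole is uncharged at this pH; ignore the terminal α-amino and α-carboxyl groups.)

-1

Near pH 7.4, K and R contribute +1 each, D and E contribute −1 each, and every other side chain (His included, as stated) is uncharged.
Positive (K, R): none → +0.
Negative (D, E): E24 → −1.
Net charge = (+0) + (−1) = −1.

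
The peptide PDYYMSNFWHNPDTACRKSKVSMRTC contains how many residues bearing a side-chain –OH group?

S, T, and Y are the three residues with a side-chain hydroxyl.
Matching residues: Y3, Y4, S6, T14, S19, S22, T25.

7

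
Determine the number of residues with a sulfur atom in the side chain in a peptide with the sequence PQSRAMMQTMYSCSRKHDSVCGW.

Only Cys (C) and Met (M) have a sulfur atom in the side chain.
Matching residues: M6, M7, M10, C13, C21.

5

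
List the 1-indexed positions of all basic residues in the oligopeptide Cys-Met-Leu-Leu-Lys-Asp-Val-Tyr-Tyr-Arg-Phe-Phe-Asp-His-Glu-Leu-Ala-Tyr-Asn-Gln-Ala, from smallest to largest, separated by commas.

5, 10, 14

K, R, and H are the three residues with basic side chains (ε-amine, guanidinium, and imidazole respectively).
Matching residues: Lys5, Arg10, His14.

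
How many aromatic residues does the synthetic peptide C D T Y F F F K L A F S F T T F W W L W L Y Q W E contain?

12

The aromatic amino acids are Phe (F, benzyl), Trp (W, indole), and Tyr (Y, phenol).
Matching residues: Y4, F5, F6, F7, F11, F13, F16, W17, W18, W20, Y22, W24.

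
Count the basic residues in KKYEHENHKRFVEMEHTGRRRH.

Lysine (K), arginine (R), and histidine (H) have basic, nitrogen-containing side chains.
Matching residues: K1, K2, H5, H8, K9, R10, H16, R19, R20, R21, H22.

11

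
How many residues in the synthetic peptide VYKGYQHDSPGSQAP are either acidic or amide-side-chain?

3

Acidic: D, E. Amide-side-chain: N, Q.
Acidic residues here: D8 (1).
Amide-side-chain residues here: Q6, Q13 (2).
The two groups share no amino acid, so total = 1 + 2 = 3.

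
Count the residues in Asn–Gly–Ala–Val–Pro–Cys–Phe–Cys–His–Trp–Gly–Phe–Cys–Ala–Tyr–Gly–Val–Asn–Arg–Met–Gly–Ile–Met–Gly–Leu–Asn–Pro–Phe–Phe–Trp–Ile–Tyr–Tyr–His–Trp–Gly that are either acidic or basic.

Acidic: D, E. Basic: H, K, R.
Acidic residues here: none (0).
Basic residues here: His9, Arg19, His34 (3).
The two groups share no amino acid, so total = 0 + 3 = 3.

3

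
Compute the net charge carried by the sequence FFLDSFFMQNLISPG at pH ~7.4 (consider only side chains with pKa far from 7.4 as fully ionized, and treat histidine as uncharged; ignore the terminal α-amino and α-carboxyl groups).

-1

At pH ~7.4 the Lys and Arg side chains are protonated (+1), the Asp and Glu side chains are deprotonated (−1), and with His taken as neutral all other side chains carry no charge.
Positive (K, R): none → +0.
Negative (D, E): D4 → −1.
Net charge = (+0) + (−1) = −1.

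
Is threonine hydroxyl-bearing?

Yes

Serine (S), threonine (T), and tyrosine (Y) each carry a hydroxyl group on the side chain.
Threonine is in this group.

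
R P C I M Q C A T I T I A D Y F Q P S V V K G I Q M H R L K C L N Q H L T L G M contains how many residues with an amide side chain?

5

The amide-side-chain residues are Asn (N) and Gln (Q).
Matching residues: Q6, Q17, Q25, N33, Q34.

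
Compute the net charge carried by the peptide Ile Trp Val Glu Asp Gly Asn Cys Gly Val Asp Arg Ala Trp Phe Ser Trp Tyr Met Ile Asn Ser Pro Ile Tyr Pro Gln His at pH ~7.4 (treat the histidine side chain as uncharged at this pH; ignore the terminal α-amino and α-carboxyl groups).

Near pH 7.4, K and R contribute +1 each, D and E contribute −1 each, and every other side chain (His included, as stated) is uncharged.
Positive (K, R): Arg12 → +1.
Negative (D, E): Glu4, Asp5, Asp11 → −3.
Net charge = (+1) + (−3) = −2.

-2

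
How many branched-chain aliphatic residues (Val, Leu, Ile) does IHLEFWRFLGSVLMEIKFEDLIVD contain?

9

Matching residues: I1, L3, L9, V12, L13, I16, L21, I22, V23.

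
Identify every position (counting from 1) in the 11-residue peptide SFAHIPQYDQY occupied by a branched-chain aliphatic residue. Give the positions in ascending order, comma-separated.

5

V, L, and I make up the branched-chain aliphatic group.
Matching residues: I5.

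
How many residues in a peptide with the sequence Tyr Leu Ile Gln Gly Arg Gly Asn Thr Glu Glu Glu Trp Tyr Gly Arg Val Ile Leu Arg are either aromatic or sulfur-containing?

Aromatic: F, W, Y. Sulfur-containing: C, M.
Aromatic residues here: Tyr1, Trp13, Tyr14 (3).
Sulfur-containing residues here: none (0).
The two groups share no amino acid, so total = 3 + 0 = 3.

3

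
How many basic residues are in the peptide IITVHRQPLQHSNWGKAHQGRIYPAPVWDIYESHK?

8

Lysine (K), arginine (R), and histidine (H) have basic, nitrogen-containing side chains.
Matching residues: H5, R6, H11, K16, H18, R21, H34, K35.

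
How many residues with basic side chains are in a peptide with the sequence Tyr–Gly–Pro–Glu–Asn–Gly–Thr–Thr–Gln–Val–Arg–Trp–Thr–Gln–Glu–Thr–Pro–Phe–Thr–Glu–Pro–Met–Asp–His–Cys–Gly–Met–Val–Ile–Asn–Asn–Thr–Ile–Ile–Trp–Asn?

K, R, and H are the three residues with basic side chains (ε-amine, guanidinium, and imidazole respectively).
Matching residues: Arg11, His24.

2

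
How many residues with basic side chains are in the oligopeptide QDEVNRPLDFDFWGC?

The basic amino acids are Lys (K), Arg (R), and His (H).
Matching residues: R6.

1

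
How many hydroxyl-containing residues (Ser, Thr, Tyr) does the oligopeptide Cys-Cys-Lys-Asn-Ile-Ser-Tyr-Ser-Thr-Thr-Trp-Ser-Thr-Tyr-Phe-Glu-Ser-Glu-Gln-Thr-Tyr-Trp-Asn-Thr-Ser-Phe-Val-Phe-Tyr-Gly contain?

14

Matching residues: Ser6, Tyr7, Ser8, Thr9, Thr10, Ser12, Thr13, Tyr14, Ser17, Thr20, Tyr21, Thr24, Ser25, Tyr29.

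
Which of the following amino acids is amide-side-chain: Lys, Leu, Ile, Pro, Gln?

Gln

Asparagine (N) and glutamine (Q) have uncharged amide side chains.
Of the listed options, only Gln belongs to this group.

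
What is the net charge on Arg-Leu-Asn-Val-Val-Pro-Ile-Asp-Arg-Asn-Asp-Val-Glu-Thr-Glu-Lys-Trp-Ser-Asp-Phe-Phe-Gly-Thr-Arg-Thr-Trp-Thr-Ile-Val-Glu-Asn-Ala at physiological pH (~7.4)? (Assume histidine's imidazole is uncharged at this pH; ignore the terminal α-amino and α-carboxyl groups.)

Near pH 7.4, K and R contribute +1 each, D and E contribute −1 each, and every other side chain (His included, as stated) is uncharged.
Positive (K, R): Arg1, Arg9, Lys16, Arg24 → +4.
Negative (D, E): Asp8, Asp11, Glu13, Glu15, Asp19, Glu30 → −6.
Net charge = (+4) + (−6) = −2.

-2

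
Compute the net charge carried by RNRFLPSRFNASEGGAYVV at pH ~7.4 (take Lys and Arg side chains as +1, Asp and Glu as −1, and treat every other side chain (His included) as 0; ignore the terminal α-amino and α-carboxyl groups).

Positive (K, R): R1, R3, R8 → +3.
Negative (D, E): E13 → −1.
Net charge = (+3) + (−1) = +2.

+2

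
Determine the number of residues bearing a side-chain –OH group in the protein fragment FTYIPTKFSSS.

Serine (S), threonine (T), and tyrosine (Y) each carry a hydroxyl group on the side chain.
Matching residues: T2, Y3, T6, S9, S10, S11.

6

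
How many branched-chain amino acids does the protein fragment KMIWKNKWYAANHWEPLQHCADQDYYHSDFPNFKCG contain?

2

Valine (V), leucine (L), and isoleucine (I) are the branched-chain amino acids.
Matching residues: I3, L17.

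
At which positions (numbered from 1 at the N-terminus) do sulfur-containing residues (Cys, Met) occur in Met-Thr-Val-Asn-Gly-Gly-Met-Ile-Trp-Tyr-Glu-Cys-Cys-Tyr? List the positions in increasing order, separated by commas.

Matching residues: Met1, Met7, Cys12, Cys13.

1, 7, 12, 13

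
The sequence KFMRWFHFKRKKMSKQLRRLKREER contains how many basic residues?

K, R, and H are the three residues with basic side chains (ε-amine, guanidinium, and imidazole respectively).
Matching residues: K1, R4, H7, K9, R10, K11, K12, K15, R18, R19, K21, R22, R25.

13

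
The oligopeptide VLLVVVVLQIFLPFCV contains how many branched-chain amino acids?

11

Valine (V), leucine (L), and isoleucine (I) are the branched-chain amino acids.
Matching residues: V1, L2, L3, V4, V5, V6, V7, L8, I10, L12, V16.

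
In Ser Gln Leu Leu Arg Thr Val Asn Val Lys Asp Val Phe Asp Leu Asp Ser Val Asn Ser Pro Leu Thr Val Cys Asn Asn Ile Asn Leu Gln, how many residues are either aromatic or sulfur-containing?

2

Aromatic: F, W, Y. Sulfur-containing: C, M.
Aromatic residues here: Phe13 (1).
Sulfur-containing residues here: Cys25 (1).
The two groups share no amino acid, so total = 1 + 1 = 2.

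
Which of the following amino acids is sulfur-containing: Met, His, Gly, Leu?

Met

Cysteine (C, thiol) and methionine (M, thioether) are the two sulfur-containing amino acids.
Of the listed options, only Met belongs to this group.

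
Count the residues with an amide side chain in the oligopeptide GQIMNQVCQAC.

4

Only N (asparagine) and Q (glutamine) carry a side-chain carboxamide.
Matching residues: Q2, N5, Q6, Q9.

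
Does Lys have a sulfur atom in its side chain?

The sulfur-bearing residues are cysteine (–SH) and methionine (–S–CH₃).
Lysine is not in this group.

No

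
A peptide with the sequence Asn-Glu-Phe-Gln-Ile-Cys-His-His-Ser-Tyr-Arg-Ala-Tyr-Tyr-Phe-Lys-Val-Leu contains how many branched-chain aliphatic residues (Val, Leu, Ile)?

Matching residues: Ile5, Val17, Leu18.

3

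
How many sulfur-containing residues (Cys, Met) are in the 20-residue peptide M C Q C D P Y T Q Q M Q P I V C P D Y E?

5

Matching residues: M1, C2, C4, M11, C16.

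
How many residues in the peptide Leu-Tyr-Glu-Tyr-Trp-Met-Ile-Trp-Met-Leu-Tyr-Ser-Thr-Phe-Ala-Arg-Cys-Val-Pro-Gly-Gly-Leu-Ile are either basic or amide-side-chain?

Basic: H, K, R. Amide-side-chain: N, Q.
Basic residues here: Arg16 (1).
Amide-side-chain residues here: none (0).
The two groups share no amino acid, so total = 1 + 0 = 1.

1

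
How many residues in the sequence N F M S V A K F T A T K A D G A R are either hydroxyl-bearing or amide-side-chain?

4

Hydroxyl-bearing: S, T, Y. Amide-side-chain: N, Q.
Hydroxyl-bearing residues here: S4, T9, T11 (3).
Amide-side-chain residues here: N1 (1).
The two groups share no amino acid, so total = 3 + 1 = 4.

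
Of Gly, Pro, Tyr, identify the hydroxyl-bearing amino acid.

Tyr

Serine (S), threonine (T), and tyrosine (Y) each carry a hydroxyl group on the side chain.
Of the listed options, only Tyr belongs to this group.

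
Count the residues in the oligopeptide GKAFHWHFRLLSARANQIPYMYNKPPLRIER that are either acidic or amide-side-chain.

4

Acidic: D, E. Amide-side-chain: N, Q.
Acidic residues here: E30 (1).
Amide-side-chain residues here: N16, Q17, N23 (3).
The two groups share no amino acid, so total = 1 + 3 = 4.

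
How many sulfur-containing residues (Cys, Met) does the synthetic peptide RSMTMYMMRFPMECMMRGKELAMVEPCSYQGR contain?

10

Matching residues: M3, M5, M7, M8, M12, C14, M15, M16, M23, C27.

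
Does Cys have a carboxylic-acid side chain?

No

The acidic residues are Asp (D) and Glu (E), whose side chains end in a carboxylate group.
Cysteine is not in this group.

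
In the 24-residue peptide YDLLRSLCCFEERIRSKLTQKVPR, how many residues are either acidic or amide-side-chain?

Acidic: D, E. Amide-side-chain: N, Q.
Acidic residues here: D2, E11, E12 (3).
Amide-side-chain residues here: Q20 (1).
The two groups share no amino acid, so total = 3 + 1 = 4.

4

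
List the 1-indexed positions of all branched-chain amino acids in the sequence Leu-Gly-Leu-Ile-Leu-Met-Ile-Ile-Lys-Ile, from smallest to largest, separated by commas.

The BCAAs are Val, Leu, and Ile — aliphatic side chains with a branch point.
Matching residues: Leu1, Leu3, Ile4, Leu5, Ile7, Ile8, Ile10.

1, 3, 4, 5, 7, 8, 10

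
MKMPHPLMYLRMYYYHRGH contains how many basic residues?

The basic amino acids are Lys (K), Arg (R), and His (H).
Matching residues: K2, H5, R11, H16, R17, H19.

6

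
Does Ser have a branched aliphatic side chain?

V, L, and I make up the branched-chain aliphatic group.
Serine is not in this group.

No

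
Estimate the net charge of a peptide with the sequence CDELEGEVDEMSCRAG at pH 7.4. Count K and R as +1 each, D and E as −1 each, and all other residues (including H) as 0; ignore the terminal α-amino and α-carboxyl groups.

Positive (K, R): R14 → +1.
Negative (D, E): D2, E3, E5, E7, D9, E10 → −6.
Net charge = (+1) + (−6) = −5.

-5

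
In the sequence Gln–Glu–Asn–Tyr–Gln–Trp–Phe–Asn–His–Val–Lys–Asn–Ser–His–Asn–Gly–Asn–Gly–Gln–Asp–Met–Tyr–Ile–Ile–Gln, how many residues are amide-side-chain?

9

Only N (asparagine) and Q (glutamine) carry a side-chain carboxamide.
Matching residues: Gln1, Asn3, Gln5, Asn8, Asn12, Asn15, Asn17, Gln19, Gln25.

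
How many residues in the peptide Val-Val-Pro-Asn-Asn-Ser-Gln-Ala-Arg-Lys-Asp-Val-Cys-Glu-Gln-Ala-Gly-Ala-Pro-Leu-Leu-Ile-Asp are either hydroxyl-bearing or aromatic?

1

Hydroxyl-bearing: S, T, Y. Aromatic: F, W, Y.
Hydroxyl-bearing residues here: Ser6 (1).
Aromatic residues here: none (0).
(Y belongs to both groups, but none appear in this sequence.) Total = 1 + 0 = 1.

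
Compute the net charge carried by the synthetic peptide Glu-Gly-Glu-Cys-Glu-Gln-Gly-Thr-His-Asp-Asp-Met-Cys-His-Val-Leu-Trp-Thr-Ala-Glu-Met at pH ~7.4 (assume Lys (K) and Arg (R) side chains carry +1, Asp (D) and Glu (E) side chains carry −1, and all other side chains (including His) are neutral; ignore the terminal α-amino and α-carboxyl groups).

Positive (K, R): none → +0.
Negative (D, E): Glu1, Glu3, Glu5, Asp10, Asp11, Glu20 → −6.
Net charge = (+0) + (−6) = −6.

-6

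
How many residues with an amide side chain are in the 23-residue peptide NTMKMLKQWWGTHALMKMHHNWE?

Only N (asparagine) and Q (glutamine) carry a side-chain carboxamide.
Matching residues: N1, Q8, N21.

3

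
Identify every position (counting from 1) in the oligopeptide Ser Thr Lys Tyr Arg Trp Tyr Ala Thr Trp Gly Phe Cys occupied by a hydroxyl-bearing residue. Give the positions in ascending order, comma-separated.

Serine (S), threonine (T), and tyrosine (Y) each carry a hydroxyl group on the side chain.
Matching residues: Ser1, Thr2, Tyr4, Tyr7, Thr9.

1, 2, 4, 7, 9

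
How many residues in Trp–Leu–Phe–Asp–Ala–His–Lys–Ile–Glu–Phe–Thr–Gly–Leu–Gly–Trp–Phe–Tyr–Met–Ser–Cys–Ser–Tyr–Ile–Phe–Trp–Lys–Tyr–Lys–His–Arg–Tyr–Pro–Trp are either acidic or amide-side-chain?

2

Acidic: D, E. Amide-side-chain: N, Q.
Acidic residues here: Asp4, Glu9 (2).
Amide-side-chain residues here: none (0).
The two groups share no amino acid, so total = 2 + 0 = 2.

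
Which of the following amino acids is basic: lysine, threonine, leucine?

Lysine (K), arginine (R), and histidine (H) have basic, nitrogen-containing side chains.
Of the listed options, only lysine belongs to this group.

lysine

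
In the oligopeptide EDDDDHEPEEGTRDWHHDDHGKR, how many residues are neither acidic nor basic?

5

Acidic: D, E. Basic: K, R, H. All other residues are neither.
Matching residues: P8, G11, T12, W15, G21.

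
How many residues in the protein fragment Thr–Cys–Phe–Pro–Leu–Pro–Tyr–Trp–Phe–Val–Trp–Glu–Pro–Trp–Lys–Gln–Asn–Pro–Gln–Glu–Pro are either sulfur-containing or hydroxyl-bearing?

Sulfur-containing: C, M. Hydroxyl-bearing: S, T, Y.
Sulfur-containing residues here: Cys2 (1).
Hydroxyl-bearing residues here: Thr1, Tyr7 (2).
The two groups share no amino acid, so total = 1 + 2 = 3.

3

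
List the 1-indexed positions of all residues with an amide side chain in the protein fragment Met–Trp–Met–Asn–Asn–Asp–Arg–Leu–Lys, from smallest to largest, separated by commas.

Only N (asparagine) and Q (glutamine) carry a side-chain carboxamide.
Matching residues: Asn4, Asn5.

4, 5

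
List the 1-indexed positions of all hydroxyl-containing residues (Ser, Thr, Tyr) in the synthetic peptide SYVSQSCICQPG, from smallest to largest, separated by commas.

Matching residues: S1, Y2, S4, S6.

1, 2, 4, 6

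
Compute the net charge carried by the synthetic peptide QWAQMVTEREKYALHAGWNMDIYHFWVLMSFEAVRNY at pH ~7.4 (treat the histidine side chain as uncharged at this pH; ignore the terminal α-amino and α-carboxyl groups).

-1

The side chains ionized at physiological pH are Lys/Arg (+1) and Asp/Glu (−1); with His treated as neutral, nothing else contributes.
Positive (K, R): R9, K11, R35 → +3.
Negative (D, E): E8, E10, D21, E32 → −4.
Net charge = (+3) + (−4) = −1.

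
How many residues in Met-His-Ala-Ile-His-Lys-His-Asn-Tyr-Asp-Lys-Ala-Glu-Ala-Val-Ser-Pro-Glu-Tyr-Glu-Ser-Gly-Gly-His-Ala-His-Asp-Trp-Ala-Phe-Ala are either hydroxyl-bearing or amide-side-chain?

Hydroxyl-bearing: S, T, Y. Amide-side-chain: N, Q.
Hydroxyl-bearing residues here: Tyr9, Ser16, Tyr19, Ser21 (4).
Amide-side-chain residues here: Asn8 (1).
The two groups share no amino acid, so total = 4 + 1 = 5.

5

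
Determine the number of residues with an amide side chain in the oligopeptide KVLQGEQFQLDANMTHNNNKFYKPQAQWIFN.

10

Only N (asparagine) and Q (glutamine) carry a side-chain carboxamide.
Matching residues: Q4, Q7, Q9, N13, N17, N18, N19, Q25, Q27, N31.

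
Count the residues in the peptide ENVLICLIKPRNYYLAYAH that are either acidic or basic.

Acidic: D, E. Basic: H, K, R.
Acidic residues here: E1 (1).
Basic residues here: K9, R11, H19 (3).
The two groups share no amino acid, so total = 1 + 3 = 4.

4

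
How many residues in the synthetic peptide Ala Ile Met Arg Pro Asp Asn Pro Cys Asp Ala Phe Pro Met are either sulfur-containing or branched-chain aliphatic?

4

Sulfur-containing: C, M. Branched-chain aliphatic: I, L, V.
Sulfur-containing residues here: Met3, Cys9, Met14 (3).
Branched-chain aliphatic residues here: Ile2 (1).
The two groups share no amino acid, so total = 3 + 1 = 4.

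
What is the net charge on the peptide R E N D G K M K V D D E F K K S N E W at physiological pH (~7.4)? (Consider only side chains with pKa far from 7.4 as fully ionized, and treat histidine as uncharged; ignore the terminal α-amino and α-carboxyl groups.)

The side chains ionized at physiological pH are Lys/Arg (+1) and Asp/Glu (−1); with His treated as neutral, nothing else contributes.
Positive (K, R): R1, K6, K8, K14, K15 → +5.
Negative (D, E): E2, D4, D10, D11, E12, E18 → −6.
Net charge = (+5) + (−6) = −1.

-1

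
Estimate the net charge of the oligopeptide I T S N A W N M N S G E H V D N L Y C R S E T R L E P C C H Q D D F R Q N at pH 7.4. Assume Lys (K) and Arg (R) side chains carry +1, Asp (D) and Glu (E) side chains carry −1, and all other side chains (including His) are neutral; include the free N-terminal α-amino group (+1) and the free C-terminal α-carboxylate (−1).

-3

Positive (K, R): R20, R24, R35 → +3.
Negative (D, E): E12, D15, E22, E26, D32, D33 → −6.
The N-terminus (+1) and C-terminus (−1) cancel.
Net charge = (+3) + (−6) = −3.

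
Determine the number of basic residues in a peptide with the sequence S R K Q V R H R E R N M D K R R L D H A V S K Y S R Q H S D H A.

14

The basic amino acids are Lys (K), Arg (R), and His (H).
Matching residues: R2, K3, R6, H7, R8, R10, K14, R15, R16, H19, K23, R26, H28, H31.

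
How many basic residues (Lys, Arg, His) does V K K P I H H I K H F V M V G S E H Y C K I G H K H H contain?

Matching residues: K2, K3, H6, H7, K9, H10, H18, K21, H24, K25, H26, H27.

12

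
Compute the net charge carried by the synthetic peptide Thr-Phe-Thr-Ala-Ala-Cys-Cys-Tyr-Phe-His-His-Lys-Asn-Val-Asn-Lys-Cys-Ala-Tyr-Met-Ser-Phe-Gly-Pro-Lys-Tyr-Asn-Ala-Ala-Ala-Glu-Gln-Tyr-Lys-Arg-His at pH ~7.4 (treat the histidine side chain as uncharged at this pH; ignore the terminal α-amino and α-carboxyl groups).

The side chains ionized at physiological pH are Lys/Arg (+1) and Asp/Glu (−1); with His treated as neutral, nothing else contributes.
Positive (K, R): Lys12, Lys16, Lys25, Lys34, Arg35 → +5.
Negative (D, E): Glu31 → −1.
Net charge = (+5) + (−1) = +4.

+4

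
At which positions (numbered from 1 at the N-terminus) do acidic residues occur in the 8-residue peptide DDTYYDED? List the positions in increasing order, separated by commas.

1, 2, 6, 7, 8

Only D (aspartate) and E (glutamate) carry a side-chain carboxylic acid.
Matching residues: D1, D2, D6, E7, D8.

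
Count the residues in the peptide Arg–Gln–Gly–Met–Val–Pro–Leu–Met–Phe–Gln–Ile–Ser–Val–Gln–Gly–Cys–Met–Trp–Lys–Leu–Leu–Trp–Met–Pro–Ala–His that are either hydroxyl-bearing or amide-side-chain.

Hydroxyl-bearing: S, T, Y. Amide-side-chain: N, Q.
Hydroxyl-bearing residues here: Ser12 (1).
Amide-side-chain residues here: Gln2, Gln10, Gln14 (3).
The two groups share no amino acid, so total = 1 + 3 = 4.

4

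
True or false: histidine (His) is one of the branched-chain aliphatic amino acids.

False

The BCAAs are Val, Leu, and Ile — aliphatic side chains with a branch point.
Histidine is not in this group.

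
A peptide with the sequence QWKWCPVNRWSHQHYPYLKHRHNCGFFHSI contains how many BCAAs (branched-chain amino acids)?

3

V, L, and I make up the branched-chain aliphatic group.
Matching residues: V7, L18, I30.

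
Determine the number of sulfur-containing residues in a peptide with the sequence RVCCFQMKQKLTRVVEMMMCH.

7

The sulfur-bearing residues are cysteine (–SH) and methionine (–S–CH₃).
Matching residues: C3, C4, M7, M17, M18, M19, C20.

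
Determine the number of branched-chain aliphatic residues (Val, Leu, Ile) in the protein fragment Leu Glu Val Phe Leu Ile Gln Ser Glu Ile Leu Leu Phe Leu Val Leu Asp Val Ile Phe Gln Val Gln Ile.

Matching residues: Leu1, Val3, Leu5, Ile6, Ile10, Leu11, Leu12, Leu14, Val15, Leu16, Val18, Ile19, Val22, Ile24.

14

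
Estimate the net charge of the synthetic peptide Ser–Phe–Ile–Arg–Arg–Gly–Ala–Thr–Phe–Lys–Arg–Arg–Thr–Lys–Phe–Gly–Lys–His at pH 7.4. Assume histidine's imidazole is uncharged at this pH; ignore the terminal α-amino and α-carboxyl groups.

At pH ~7.4 the Lys and Arg side chains are protonated (+1), the Asp and Glu side chains are deprotonated (−1), and with His taken as neutral all other side chains carry no charge.
Positive (K, R): Arg4, Arg5, Lys10, Arg11, Arg12, Lys14, Lys17 → +7.
Negative (D, E): none → −0.
Net charge = (+7) + (−0) = +7.

+7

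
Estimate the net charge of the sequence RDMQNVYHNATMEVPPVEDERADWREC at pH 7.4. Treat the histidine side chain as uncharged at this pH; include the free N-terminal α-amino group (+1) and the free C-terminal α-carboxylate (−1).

Near pH 7.4, K and R contribute +1 each, D and E contribute −1 each, and every other side chain (His included, as stated) is uncharged.
Positive (K, R): R1, R21, R25 → +3.
Negative (D, E): D2, E13, E18, D19, E20, D23, E26 → −7.
The N-terminus (+1) and C-terminus (−1) cancel.
Net charge = (+3) + (−7) = −4.

-4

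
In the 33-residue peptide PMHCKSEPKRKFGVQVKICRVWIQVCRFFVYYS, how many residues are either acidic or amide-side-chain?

3

Acidic: D, E. Amide-side-chain: N, Q.
Acidic residues here: E7 (1).
Amide-side-chain residues here: Q15, Q24 (2).
The two groups share no amino acid, so total = 1 + 2 = 3.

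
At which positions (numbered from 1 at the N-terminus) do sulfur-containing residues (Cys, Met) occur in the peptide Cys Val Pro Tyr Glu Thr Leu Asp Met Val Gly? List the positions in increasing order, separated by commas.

Matching residues: Cys1, Met9.

1, 9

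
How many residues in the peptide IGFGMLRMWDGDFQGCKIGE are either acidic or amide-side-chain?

4

Acidic: D, E. Amide-side-chain: N, Q.
Acidic residues here: D10, D12, E20 (3).
Amide-side-chain residues here: Q14 (1).
The two groups share no amino acid, so total = 3 + 1 = 4.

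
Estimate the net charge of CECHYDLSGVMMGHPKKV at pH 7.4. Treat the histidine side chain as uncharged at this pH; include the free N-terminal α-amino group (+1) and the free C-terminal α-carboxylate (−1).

Near pH 7.4, K and R contribute +1 each, D and E contribute −1 each, and every other side chain (His included, as stated) is uncharged.
Positive (K, R): K16, K17 → +2.
Negative (D, E): E2, D6 → −2.
The N-terminus (+1) and C-terminus (−1) cancel.
Net charge = (+2) + (−2) = 0.

0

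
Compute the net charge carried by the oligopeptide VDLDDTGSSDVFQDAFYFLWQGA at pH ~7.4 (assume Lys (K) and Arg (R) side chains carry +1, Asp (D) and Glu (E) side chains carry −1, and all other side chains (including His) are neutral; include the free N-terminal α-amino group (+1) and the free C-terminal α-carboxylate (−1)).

Positive (K, R): none → +0.
Negative (D, E): D2, D4, D5, D10, D14 → −5.
The N-terminus (+1) and C-terminus (−1) cancel.
Net charge = (+0) + (−5) = −5.

-5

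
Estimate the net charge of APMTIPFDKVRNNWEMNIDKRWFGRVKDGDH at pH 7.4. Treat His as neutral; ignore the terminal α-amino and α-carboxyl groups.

Near pH 7.4, K and R contribute +1 each, D and E contribute −1 each, and every other side chain (His included, as stated) is uncharged.
Positive (K, R): K9, R11, K20, R21, R25, K27 → +6.
Negative (D, E): D8, E15, D19, D28, D30 → −5.
Net charge = (+6) + (−5) = +1.

+1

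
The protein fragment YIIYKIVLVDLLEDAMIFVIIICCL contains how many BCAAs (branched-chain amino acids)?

14

V, L, and I make up the branched-chain aliphatic group.
Matching residues: I2, I3, I6, V7, L8, V9, L11, L12, I17, V19, I20, I21, I22, L25.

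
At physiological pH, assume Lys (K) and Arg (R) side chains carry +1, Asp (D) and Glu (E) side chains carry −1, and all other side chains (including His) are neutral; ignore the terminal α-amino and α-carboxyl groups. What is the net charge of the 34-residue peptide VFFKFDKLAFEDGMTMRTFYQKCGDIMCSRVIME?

0

Positive (K, R): K4, K7, R17, K22, R30 → +5.
Negative (D, E): D6, E11, D12, D25, E34 → −5.
Net charge = (+5) + (−5) = 0.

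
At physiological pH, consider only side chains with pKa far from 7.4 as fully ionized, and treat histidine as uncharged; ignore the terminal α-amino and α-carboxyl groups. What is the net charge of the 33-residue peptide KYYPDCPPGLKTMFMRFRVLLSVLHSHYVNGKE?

At pH ~7.4 the Lys and Arg side chains are protonated (+1), the Asp and Glu side chains are deprotonated (−1), and with His taken as neutral all other side chains carry no charge.
Positive (K, R): K1, K11, R16, R18, K32 → +5.
Negative (D, E): D5, E33 → −2.
Net charge = (+5) + (−2) = +3.

+3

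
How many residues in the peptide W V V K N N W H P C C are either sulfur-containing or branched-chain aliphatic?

4

Sulfur-containing: C, M. Branched-chain aliphatic: I, L, V.
Sulfur-containing residues here: C10, C11 (2).
Branched-chain aliphatic residues here: V2, V3 (2).
The two groups share no amino acid, so total = 2 + 2 = 4.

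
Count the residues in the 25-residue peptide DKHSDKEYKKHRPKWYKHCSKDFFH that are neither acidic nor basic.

Acidic: D, E. Basic: K, R, H. All other residues are neither.
Matching residues: S4, Y8, P13, W15, Y16, C19, S20, F23, F24.

9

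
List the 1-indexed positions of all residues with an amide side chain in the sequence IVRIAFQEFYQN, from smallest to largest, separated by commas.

7, 11, 12

The amide-side-chain residues are Asn (N) and Gln (Q).
Matching residues: Q7, Q11, N12.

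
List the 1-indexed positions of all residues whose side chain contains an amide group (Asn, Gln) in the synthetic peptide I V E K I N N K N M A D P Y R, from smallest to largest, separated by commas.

6, 7, 9

Matching residues: N6, N7, N9.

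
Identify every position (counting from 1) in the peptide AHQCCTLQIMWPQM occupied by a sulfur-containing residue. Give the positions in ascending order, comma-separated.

4, 5, 10, 14

The sulfur-bearing residues are cysteine (–SH) and methionine (–S–CH₃).
Matching residues: C4, C5, M10, M14.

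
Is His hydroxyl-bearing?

S, T, and Y are the three residues with a side-chain hydroxyl.
Histidine is not in this group.

No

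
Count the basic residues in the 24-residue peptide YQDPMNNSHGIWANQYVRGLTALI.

2

The basic amino acids are Lys (K), Arg (R), and His (H).
Matching residues: H9, R18.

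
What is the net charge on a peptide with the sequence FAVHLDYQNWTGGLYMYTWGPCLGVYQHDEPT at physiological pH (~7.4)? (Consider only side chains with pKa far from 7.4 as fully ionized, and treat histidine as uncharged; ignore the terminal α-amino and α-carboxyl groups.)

At pH ~7.4 the Lys and Arg side chains are protonated (+1), the Asp and Glu side chains are deprotonated (−1), and with His taken as neutral all other side chains carry no charge.
Positive (K, R): none → +0.
Negative (D, E): D6, D29, E30 → −3.
Net charge = (+0) + (−3) = −3.

-3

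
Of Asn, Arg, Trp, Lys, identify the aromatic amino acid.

The aromatic amino acids are Phe (F, benzyl), Trp (W, indole), and Tyr (Y, phenol).
Of the listed options, only Trp belongs to this group.

Trp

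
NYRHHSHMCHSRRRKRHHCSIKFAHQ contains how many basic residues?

14

K, R, and H are the three residues with basic side chains (ε-amine, guanidinium, and imidazole respectively).
Matching residues: R3, H4, H5, H7, H10, R12, R13, R14, K15, R16, H17, H18, K22, H25.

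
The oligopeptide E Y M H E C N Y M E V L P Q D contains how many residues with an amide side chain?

2

Only N (asparagine) and Q (glutamine) carry a side-chain carboxamide.
Matching residues: N7, Q14.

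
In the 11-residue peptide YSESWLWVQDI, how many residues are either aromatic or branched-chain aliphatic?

6

Aromatic: F, W, Y. Branched-chain aliphatic: I, L, V.
Aromatic residues here: Y1, W5, W7 (3).
Branched-chain aliphatic residues here: L6, V8, I11 (3).
The two groups share no amino acid, so total = 3 + 3 = 6.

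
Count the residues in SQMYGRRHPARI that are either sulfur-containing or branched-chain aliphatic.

2

Sulfur-containing: C, M. Branched-chain aliphatic: I, L, V.
Sulfur-containing residues here: M3 (1).
Branched-chain aliphatic residues here: I12 (1).
The two groups share no amino acid, so total = 1 + 1 = 2.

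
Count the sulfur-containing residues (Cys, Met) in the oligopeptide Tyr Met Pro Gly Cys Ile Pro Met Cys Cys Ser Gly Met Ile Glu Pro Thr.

Matching residues: Met2, Cys5, Met8, Cys9, Cys10, Met13.

6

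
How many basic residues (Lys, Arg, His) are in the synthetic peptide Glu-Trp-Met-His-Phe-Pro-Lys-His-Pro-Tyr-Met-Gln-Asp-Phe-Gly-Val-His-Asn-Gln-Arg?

5

Matching residues: His4, Lys7, His8, His17, Arg20.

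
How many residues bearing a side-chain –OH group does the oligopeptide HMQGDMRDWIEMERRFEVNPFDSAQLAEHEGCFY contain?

2

Serine (S), threonine (T), and tyrosine (Y) each carry a hydroxyl group on the side chain.
Matching residues: S23, Y34.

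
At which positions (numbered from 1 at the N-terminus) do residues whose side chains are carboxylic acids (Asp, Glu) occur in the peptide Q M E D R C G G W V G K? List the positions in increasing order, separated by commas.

Matching residues: E3, D4.

3, 4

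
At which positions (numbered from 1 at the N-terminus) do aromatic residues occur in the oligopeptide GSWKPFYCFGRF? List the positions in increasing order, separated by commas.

Phenylalanine (F), tryptophan (W), and tyrosine (Y) have aromatic ring side chains.
Matching residues: W3, F6, Y7, F9, F12.

3, 6, 7, 9, 12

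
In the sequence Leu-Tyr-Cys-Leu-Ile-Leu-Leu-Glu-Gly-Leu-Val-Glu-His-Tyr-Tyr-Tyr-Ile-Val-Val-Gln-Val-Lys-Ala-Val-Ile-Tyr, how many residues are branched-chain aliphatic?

13

The BCAAs are Val, Leu, and Ile — aliphatic side chains with a branch point.
Matching residues: Leu1, Leu4, Ile5, Leu6, Leu7, Leu10, Val11, Ile17, Val18, Val19, Val21, Val24, Ile25.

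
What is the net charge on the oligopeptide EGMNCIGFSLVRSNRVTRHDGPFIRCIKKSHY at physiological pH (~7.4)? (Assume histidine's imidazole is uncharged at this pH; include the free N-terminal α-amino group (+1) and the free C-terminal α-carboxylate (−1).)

+4

The side chains ionized at physiological pH are Lys/Arg (+1) and Asp/Glu (−1); with His treated as neutral, nothing else contributes.
Positive (K, R): R12, R15, R18, R25, K28, K29 → +6.
Negative (D, E): E1, D20 → −2.
The N-terminus (+1) and C-terminus (−1) cancel.
Net charge = (+6) + (−2) = +4.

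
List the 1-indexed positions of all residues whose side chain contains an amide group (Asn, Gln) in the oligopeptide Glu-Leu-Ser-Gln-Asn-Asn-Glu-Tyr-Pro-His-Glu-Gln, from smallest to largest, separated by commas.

Matching residues: Gln4, Asn5, Asn6, Gln12.

4, 5, 6, 12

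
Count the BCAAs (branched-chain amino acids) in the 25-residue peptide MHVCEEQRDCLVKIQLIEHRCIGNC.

7

V, L, and I make up the branched-chain aliphatic group.
Matching residues: V3, L11, V12, I14, L16, I17, I22.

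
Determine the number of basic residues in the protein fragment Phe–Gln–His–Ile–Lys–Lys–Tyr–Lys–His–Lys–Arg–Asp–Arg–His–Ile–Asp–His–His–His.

12

The basic amino acids are Lys (K), Arg (R), and His (H).
Matching residues: His3, Lys5, Lys6, Lys8, His9, Lys10, Arg11, Arg13, His14, His17, His18, His19.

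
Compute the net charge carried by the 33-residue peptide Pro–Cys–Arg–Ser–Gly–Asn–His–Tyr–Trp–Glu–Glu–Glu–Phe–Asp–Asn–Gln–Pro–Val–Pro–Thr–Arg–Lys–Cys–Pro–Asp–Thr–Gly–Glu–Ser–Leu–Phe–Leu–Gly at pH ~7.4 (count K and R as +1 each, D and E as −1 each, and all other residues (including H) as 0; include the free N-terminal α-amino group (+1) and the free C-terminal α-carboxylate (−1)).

Positive (K, R): Arg3, Arg21, Lys22 → +3.
Negative (D, E): Glu10, Glu11, Glu12, Asp14, Asp25, Glu28 → −6.
The N-terminus (+1) and C-terminus (−1) cancel.
Net charge = (+3) + (−6) = −3.

-3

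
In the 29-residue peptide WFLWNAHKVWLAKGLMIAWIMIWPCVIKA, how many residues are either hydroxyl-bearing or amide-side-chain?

1

Hydroxyl-bearing: S, T, Y. Amide-side-chain: N, Q.
Hydroxyl-bearing residues here: none (0).
Amide-side-chain residues here: N5 (1).
The two groups share no amino acid, so total = 0 + 1 = 1.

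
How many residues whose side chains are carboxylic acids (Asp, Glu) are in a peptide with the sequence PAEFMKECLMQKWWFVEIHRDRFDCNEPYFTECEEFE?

10

Matching residues: E3, E7, E17, D21, D24, E27, E32, E34, E35, E37.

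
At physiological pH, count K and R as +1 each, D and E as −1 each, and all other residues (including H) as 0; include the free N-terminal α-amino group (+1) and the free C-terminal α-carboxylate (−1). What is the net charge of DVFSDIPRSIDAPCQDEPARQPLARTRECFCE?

Positive (K, R): R8, R20, R25, R27 → +4.
Negative (D, E): D1, D5, D11, D16, E17, E28, E32 → −7.
The N-terminus (+1) and C-terminus (−1) cancel.
Net charge = (+4) + (−7) = −3.

-3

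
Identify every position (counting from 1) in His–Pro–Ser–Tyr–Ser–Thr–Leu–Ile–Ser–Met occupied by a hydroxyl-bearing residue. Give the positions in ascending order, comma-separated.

Serine (S), threonine (T), and tyrosine (Y) each carry a hydroxyl group on the side chain.
Matching residues: Ser3, Tyr4, Ser5, Thr6, Ser9.

3, 4, 5, 6, 9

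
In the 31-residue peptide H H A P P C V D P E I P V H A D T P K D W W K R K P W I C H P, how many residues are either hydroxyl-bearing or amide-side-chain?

1

Hydroxyl-bearing: S, T, Y. Amide-side-chain: N, Q.
Hydroxyl-bearing residues here: T17 (1).
Amide-side-chain residues here: none (0).
The two groups share no amino acid, so total = 1 + 0 = 1.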